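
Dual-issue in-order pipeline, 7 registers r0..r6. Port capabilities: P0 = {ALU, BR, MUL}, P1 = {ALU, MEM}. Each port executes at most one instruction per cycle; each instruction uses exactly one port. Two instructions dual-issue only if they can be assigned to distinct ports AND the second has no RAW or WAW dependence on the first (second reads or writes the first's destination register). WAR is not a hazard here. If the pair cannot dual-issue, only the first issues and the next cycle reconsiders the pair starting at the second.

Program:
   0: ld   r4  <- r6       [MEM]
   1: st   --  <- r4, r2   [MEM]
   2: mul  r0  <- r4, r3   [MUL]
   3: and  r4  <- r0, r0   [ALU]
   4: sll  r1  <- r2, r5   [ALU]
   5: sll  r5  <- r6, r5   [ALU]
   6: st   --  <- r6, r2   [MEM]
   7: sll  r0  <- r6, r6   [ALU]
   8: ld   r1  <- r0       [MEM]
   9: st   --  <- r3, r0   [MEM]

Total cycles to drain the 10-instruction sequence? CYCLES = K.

0. ld.MEM @i0  | no-port MEM/MEM
1. st.MEM+mul.MUL @i1,i2  | pair
2. and.ALU+sll.ALU @i3,i4  | pair
3. sll.ALU+st.MEM @i5,i6  | pair
4. sll.ALU @i7  | RAW r0
5. ld.MEM @i8  | no-port MEM/MEM
6. st.MEM @i9  | tail

CYCLES = 7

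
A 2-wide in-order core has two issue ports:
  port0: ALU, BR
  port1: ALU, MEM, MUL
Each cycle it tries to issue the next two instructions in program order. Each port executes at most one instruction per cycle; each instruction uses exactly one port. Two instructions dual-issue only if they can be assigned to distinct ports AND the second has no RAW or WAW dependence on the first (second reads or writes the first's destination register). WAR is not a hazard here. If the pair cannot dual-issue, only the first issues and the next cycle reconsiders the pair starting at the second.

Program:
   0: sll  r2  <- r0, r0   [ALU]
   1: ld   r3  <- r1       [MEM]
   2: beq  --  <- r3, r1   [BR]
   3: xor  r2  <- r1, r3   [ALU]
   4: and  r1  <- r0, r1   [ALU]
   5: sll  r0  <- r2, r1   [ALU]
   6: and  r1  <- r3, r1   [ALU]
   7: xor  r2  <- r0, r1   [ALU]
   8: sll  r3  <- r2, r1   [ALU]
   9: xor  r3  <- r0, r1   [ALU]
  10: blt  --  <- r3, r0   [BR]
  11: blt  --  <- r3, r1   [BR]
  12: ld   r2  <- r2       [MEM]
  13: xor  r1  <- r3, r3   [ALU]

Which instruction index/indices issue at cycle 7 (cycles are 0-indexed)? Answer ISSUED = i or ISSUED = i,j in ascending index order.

[0] i0+i1  sll/ld  -- 2-wide
[1] i2+i3  beq/xor  -- 2-wide
[2] i4  and  -- RAW r1
[3] i5+i6  sll/and  -- 2-wide
[4] i7  xor  -- RAW r2
[5] i8  sll  -- WAW r3
[6] i9  xor  -- RAW r3
[7] i10  blt  -- no-port BR/BR
[8] i11+i12  blt/ld  -- 2-wide
[9] i13  xor  -- tail

ISSUED = 10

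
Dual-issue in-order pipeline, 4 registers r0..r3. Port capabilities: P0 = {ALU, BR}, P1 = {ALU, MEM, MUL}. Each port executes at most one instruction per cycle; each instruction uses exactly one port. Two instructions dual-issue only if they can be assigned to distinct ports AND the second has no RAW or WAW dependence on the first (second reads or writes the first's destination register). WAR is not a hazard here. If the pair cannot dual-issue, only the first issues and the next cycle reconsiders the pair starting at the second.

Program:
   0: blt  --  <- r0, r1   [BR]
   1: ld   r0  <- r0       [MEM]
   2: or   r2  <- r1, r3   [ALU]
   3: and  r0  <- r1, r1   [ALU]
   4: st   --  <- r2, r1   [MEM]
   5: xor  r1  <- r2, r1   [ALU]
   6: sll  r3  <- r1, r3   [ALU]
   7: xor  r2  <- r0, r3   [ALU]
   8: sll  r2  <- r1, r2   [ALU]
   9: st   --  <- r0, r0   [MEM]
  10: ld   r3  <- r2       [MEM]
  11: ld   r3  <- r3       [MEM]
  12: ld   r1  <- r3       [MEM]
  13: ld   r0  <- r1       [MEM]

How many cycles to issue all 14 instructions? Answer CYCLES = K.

c0: i0&i1 blt.BR ld.MEM  dual
c1: i2&i3 or.ALU and.ALU  dual
c2: i4&i5 st.MEM xor.ALU  dual
c3: i6 sll.ALU  RAW r3
c4: i7 xor.ALU  RAW+WAW r2
c5: i8&i9 sll.ALU st.MEM  dual
c6: i10 ld.MEM  no-port MEM/MEM
c7: i11 ld.MEM  no-port MEM/MEM
c8: i12 ld.MEM  no-port MEM/MEM
c9: i13 ld.MEM  tail

CYCLES = 10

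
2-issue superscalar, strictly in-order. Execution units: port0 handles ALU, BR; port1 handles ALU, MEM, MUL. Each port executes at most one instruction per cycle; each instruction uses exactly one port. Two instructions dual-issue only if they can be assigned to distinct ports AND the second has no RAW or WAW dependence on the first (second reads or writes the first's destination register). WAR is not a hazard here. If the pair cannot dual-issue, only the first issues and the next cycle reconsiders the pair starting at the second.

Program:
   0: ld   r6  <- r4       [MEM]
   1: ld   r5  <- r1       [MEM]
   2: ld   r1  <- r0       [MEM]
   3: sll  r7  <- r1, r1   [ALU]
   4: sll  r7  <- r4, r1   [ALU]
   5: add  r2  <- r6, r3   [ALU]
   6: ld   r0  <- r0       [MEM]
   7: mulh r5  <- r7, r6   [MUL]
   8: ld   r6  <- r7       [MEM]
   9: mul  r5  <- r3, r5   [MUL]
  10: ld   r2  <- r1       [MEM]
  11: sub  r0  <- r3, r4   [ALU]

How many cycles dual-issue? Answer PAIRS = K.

PAIRS = 2

0. ld.MEM @i0  | no-port MEM/MEM
1. ld.MEM @i1  | no-port MEM/MEM
2. ld.MEM @i2  | RAW r1
3. sll.ALU @i3  | WAW r7
4. sll.ALU;add.ALU @i4/i5  | pair
5. ld.MEM @i6  | no-port MEM/MUL
6. mulh.MUL @i7  | no-port MUL/MEM
7. ld.MEM @i8  | no-port MEM/MUL
8. mul.MUL @i9  | no-port MUL/MEM
9. ld.MEM;sub.ALU @i10/i11  | pair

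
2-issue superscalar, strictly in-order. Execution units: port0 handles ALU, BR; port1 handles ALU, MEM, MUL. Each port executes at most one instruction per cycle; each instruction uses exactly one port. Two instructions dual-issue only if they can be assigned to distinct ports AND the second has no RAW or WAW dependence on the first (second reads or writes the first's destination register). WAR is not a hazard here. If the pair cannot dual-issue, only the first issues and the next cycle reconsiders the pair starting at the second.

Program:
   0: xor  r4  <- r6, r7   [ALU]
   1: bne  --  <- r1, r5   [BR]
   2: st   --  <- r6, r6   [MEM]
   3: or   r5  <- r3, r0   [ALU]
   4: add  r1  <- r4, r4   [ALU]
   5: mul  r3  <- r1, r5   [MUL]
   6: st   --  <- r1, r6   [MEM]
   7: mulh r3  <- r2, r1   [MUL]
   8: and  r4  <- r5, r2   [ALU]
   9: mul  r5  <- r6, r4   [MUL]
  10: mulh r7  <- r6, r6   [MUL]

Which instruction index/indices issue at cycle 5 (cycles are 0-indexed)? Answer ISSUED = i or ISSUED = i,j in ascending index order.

t=0 i0+i1:xor.ALU+bne.BR ; pair
t=1 i2+i3:st.MEM+or.ALU ; pair
t=2 i4:add.ALU ; RAW r1
t=3 i5:mul.MUL ; no-port MUL/MEM
t=4 i6:st.MEM ; no-port MEM/MUL
t=5 i7+i8:mulh.MUL+and.ALU ; pair
t=6 i9:mul.MUL ; no-port MUL/MUL
t=7 i10:mulh.MUL ; tail

ISSUED = 7,8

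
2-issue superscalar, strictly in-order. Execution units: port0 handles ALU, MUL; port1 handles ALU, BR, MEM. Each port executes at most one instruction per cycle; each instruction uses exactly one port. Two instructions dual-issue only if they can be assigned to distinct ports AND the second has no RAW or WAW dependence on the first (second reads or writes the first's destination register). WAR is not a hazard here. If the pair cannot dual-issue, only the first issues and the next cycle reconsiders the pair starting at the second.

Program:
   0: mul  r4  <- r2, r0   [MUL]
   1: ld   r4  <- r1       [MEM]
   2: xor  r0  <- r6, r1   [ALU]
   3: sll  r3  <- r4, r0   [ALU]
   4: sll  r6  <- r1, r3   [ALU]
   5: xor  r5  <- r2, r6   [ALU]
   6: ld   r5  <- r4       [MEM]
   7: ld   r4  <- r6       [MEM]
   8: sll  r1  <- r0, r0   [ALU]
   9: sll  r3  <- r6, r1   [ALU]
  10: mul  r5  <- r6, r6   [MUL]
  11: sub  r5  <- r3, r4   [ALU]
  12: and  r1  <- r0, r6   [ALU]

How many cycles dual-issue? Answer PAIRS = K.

PAIRS = 4

0. mul.MUL @i0  | WAW r4
1. ld.MEM/xor.ALU @i1,i2  | 2-wide
2. sll.ALU @i3  | RAW r3
3. sll.ALU @i4  | RAW r6
4. xor.ALU @i5  | WAW r5
5. ld.MEM @i6  | no-port MEM/MEM
6. ld.MEM/sll.ALU @i7,i8  | 2-wide
7. sll.ALU/mul.MUL @i9,i10  | 2-wide
8. sub.ALU/and.ALU @i11,i12  | 2-wide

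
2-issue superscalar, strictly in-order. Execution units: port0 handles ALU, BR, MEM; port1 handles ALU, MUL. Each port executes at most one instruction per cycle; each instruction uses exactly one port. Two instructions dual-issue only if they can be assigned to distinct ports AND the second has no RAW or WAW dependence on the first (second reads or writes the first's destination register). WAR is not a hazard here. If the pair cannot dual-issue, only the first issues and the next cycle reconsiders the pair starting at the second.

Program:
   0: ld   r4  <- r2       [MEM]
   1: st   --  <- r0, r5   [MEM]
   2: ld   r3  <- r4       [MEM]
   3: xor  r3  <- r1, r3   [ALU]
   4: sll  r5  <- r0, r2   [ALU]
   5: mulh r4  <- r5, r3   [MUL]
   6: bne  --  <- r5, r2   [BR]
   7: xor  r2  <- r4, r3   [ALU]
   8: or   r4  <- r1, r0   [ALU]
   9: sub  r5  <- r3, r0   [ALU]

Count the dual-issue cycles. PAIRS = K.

c0: i0 ld.MEM  no-port MEM/MEM
c1: i1 st.MEM  no-port MEM/MEM
c2: i2 ld.MEM  RAW+WAW r3
c3: i3/i4 xor.ALU;sll.ALU  pair
c4: i5/i6 mulh.MUL;bne.BR  pair
c5: i7/i8 xor.ALU;or.ALU  pair
c6: i9 sub.ALU  tail

PAIRS = 3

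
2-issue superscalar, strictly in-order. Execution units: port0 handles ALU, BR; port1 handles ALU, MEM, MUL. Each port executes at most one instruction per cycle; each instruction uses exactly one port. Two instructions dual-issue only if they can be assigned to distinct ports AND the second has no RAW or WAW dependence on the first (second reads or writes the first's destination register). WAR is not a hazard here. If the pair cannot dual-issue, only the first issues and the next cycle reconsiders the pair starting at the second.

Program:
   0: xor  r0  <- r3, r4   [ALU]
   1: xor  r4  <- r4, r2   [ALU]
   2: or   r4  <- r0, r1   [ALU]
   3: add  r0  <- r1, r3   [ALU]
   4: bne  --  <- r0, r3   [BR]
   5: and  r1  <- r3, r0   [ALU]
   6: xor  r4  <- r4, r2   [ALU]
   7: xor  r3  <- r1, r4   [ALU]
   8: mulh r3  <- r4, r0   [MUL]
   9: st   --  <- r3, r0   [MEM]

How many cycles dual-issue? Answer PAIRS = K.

PAIRS = 3

  cy0 -> i0,i1 (xor xor) dual
  cy1 -> i2,i3 (or add) dual
  cy2 -> i4,i5 (bne and) dual
  cy3 -> i6 (xor) RAW r4
  cy4 -> i7 (xor) WAW r3
  cy5 -> i8 (mulh) no-port MUL/MEM
  cy6 -> i9 (st) tail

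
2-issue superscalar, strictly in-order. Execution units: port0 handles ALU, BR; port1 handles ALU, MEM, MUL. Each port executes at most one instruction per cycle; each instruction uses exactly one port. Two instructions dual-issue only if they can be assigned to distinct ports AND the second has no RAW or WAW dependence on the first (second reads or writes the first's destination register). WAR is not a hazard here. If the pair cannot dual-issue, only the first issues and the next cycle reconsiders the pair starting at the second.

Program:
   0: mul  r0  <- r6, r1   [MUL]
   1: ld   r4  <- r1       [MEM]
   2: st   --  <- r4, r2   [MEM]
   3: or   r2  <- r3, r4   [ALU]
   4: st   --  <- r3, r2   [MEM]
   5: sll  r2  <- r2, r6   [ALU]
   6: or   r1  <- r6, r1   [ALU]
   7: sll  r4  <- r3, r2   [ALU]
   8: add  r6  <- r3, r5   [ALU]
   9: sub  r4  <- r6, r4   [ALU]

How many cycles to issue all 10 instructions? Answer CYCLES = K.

CYCLES = 7

0. mul.MUL @i0  | no-port MUL/MEM
1. ld.MEM @i1  | no-port MEM/MEM
2. st.MEM;or.ALU @i2/i3  | pair
3. st.MEM;sll.ALU @i4/i5  | pair
4. or.ALU;sll.ALU @i6/i7  | pair
5. add.ALU @i8  | RAW r6
6. sub.ALU @i9  | tail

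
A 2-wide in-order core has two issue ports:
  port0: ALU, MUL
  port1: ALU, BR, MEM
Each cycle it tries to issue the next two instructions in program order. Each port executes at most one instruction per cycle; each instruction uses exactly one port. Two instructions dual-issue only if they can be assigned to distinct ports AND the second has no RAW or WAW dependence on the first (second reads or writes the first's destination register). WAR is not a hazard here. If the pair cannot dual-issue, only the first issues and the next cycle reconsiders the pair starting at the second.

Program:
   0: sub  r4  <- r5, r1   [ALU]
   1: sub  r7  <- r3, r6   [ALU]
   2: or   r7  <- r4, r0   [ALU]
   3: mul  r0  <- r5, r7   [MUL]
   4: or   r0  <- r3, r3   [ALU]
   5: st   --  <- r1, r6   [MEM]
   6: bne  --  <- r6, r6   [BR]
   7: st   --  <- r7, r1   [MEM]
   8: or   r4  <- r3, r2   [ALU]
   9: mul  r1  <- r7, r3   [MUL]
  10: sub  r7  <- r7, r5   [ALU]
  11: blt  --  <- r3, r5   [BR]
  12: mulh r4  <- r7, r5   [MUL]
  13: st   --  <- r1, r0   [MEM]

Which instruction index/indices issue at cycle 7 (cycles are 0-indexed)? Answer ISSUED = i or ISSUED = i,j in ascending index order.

ISSUED = 11,12

c0: i0/i1 sub+sub  dual
c1: i2 or  RAW r7
c2: i3 mul  WAW r0
c3: i4/i5 or+st  dual
c4: i6 bne  no-port BR/MEM
c5: i7/i8 st+or  dual
c6: i9/i10 mul+sub  dual
c7: i11/i12 blt+mulh  dual
c8: i13 st  tail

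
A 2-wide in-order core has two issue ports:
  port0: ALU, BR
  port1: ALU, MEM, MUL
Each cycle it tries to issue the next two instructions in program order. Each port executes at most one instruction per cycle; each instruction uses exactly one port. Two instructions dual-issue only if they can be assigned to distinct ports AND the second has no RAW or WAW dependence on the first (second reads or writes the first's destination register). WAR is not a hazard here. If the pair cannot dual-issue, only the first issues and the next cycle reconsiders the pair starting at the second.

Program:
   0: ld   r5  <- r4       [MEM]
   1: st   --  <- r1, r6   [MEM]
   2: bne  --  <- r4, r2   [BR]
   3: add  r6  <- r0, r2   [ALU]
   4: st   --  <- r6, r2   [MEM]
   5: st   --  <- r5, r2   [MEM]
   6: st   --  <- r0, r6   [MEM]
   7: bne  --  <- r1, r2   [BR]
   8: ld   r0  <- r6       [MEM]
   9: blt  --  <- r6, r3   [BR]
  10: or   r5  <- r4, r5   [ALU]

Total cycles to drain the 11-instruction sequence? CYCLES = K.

CYCLES = 8

c0: i0 ld  no-port MEM/MEM
c1: i1/i2 st bne  pair
c2: i3 add  RAW r6
c3: i4 st  no-port MEM/MEM
c4: i5 st  no-port MEM/MEM
c5: i6/i7 st bne  pair
c6: i8/i9 ld blt  pair
c7: i10 or  tail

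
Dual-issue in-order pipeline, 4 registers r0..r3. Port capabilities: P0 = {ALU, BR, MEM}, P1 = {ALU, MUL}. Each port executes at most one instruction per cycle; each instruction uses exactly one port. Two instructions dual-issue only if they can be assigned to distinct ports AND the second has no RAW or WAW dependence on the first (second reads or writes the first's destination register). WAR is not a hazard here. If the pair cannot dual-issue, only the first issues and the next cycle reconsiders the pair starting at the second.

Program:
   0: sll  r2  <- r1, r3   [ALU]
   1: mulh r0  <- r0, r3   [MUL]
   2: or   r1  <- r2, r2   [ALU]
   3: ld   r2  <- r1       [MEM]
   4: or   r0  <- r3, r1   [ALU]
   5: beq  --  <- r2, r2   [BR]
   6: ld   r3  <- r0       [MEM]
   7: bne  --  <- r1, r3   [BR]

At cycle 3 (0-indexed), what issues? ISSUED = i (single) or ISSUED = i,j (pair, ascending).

ISSUED = 5

  cy0 -> i0,i1 (sll/mulh) dual
  cy1 -> i2 (or) RAW r1
  cy2 -> i3,i4 (ld/or) dual
  cy3 -> i5 (beq) no-port BR/MEM
  cy4 -> i6 (ld) no-port MEM/BR
  cy5 -> i7 (bne) tail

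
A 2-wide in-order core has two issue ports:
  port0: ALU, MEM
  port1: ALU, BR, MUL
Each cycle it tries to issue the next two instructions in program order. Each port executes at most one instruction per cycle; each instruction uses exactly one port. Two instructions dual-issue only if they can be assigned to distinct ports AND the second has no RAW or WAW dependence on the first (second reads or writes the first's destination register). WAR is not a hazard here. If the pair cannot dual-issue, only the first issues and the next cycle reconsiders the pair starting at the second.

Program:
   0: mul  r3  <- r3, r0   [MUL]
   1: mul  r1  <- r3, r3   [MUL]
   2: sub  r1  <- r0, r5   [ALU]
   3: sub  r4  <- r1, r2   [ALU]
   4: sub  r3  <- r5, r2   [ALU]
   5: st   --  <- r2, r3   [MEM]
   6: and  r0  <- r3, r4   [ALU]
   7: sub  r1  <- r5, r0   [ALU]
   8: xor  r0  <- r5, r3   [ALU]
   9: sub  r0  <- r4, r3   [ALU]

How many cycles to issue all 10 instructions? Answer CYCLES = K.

CYCLES = 7

#0 head=0: mul i0 no-port MUL/MUL
#1 head=1: mul i1 WAW r1
#2 head=2: sub i2 RAW r1
#3 head=3: sub/sub i3&i4 pair
#4 head=5: st/and i5&i6 pair
#5 head=7: sub/xor i7&i8 pair
#6 head=9: sub i9 tail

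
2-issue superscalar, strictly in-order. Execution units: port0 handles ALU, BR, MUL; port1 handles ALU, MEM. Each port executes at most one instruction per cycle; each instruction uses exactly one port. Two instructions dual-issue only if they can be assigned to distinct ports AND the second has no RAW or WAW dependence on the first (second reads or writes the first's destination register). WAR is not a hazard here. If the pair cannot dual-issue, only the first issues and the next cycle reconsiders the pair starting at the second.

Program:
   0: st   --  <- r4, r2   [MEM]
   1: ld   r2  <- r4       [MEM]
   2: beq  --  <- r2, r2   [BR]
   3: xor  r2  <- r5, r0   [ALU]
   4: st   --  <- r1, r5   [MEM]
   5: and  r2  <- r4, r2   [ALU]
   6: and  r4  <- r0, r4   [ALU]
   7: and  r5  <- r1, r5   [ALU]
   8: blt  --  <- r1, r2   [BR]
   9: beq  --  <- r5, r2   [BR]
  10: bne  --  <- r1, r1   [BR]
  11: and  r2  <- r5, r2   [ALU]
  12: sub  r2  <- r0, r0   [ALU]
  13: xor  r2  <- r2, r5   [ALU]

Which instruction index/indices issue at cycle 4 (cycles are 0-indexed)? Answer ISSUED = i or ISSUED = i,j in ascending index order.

ISSUED = 6,7

c0: i0 st.MEM  no-port MEM/MEM
c1: i1 ld.MEM  RAW r2
c2: i2/i3 beq.BR xor.ALU  2-wide
c3: i4/i5 st.MEM and.ALU  2-wide
c4: i6/i7 and.ALU and.ALU  2-wide
c5: i8 blt.BR  no-port BR/BR
c6: i9 beq.BR  no-port BR/BR
c7: i10/i11 bne.BR and.ALU  2-wide
c8: i12 sub.ALU  RAW+WAW r2
c9: i13 xor.ALU  tail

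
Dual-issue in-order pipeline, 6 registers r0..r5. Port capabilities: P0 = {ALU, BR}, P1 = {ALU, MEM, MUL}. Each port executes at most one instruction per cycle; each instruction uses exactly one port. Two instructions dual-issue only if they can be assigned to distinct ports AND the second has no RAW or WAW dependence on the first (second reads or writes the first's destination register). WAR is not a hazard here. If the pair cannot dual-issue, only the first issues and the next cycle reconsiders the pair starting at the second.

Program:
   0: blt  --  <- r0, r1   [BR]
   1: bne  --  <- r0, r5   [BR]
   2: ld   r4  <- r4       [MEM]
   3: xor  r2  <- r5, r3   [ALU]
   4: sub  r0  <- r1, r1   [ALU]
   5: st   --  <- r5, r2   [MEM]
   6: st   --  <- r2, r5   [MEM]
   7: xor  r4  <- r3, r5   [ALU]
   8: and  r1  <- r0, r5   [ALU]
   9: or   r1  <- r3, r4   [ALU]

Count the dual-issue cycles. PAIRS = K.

PAIRS = 3

c0: i0 blt.BR  no-port BR/BR
c1: i1,i2 bne.BR+ld.MEM  2-wide
c2: i3,i4 xor.ALU+sub.ALU  2-wide
c3: i5 st.MEM  no-port MEM/MEM
c4: i6,i7 st.MEM+xor.ALU  2-wide
c5: i8 and.ALU  WAW r1
c6: i9 or.ALU  tail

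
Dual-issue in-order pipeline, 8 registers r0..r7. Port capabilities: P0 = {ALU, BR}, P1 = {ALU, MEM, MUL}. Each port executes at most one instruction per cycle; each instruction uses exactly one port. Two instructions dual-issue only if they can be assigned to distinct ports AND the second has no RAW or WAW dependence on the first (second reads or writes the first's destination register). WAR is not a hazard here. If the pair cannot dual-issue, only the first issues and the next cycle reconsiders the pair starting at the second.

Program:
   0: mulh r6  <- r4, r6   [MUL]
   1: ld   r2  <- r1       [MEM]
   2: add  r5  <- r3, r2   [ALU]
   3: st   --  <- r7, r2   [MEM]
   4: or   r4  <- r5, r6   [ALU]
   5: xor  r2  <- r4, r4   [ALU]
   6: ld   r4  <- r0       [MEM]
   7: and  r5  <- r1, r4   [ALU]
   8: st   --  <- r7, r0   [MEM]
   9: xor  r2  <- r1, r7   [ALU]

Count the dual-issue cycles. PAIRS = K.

PAIRS = 3

c0: i0 mulh  no-port MUL/MEM
c1: i1 ld  RAW r2
c2: i2/i3 add+st  dual
c3: i4 or  RAW r4
c4: i5/i6 xor+ld  dual
c5: i7/i8 and+st  dual
c6: i9 xor  tail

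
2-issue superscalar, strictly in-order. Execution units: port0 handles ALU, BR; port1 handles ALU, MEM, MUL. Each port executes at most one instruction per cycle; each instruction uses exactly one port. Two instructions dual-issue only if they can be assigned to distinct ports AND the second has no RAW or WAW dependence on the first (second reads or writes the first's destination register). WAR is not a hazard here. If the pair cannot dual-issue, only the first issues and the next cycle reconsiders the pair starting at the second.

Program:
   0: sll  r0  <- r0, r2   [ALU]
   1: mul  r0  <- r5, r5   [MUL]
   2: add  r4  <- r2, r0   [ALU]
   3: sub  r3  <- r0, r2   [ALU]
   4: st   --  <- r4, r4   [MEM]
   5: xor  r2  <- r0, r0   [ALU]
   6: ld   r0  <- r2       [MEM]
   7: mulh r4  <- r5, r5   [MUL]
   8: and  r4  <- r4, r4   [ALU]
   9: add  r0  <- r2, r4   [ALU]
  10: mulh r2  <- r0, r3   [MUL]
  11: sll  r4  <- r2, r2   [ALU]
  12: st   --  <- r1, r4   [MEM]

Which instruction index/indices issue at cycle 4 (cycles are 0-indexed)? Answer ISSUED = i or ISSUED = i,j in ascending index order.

ISSUED = 6

#0 head=0: sll i0 WAW r0
#1 head=1: mul i1 RAW r0
#2 head=2: add;sub i2&i3 2-wide
#3 head=4: st;xor i4&i5 2-wide
#4 head=6: ld i6 no-port MEM/MUL
#5 head=7: mulh i7 RAW+WAW r4
#6 head=8: and i8 RAW r4
#7 head=9: add i9 RAW r0
#8 head=10: mulh i10 RAW r2
#9 head=11: sll i11 RAW r4
#10 head=12: st i12 tail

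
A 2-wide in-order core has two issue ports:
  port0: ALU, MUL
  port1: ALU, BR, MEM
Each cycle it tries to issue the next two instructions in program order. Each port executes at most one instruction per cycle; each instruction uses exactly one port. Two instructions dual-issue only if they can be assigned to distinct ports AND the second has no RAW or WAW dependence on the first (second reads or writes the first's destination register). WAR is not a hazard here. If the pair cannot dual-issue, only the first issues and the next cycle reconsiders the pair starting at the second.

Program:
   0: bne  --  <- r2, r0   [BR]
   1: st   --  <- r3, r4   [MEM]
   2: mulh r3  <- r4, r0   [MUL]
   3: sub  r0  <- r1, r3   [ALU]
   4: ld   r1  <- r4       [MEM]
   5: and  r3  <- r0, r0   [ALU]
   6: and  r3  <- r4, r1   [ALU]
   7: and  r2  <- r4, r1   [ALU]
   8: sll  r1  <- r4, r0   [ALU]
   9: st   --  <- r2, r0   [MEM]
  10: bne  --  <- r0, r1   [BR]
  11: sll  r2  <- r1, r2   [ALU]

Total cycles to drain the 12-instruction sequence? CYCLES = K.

[0] i0  bne  -- no-port BR/MEM
[1] i1&i2  st;mulh  -- dual
[2] i3&i4  sub;ld  -- dual
[3] i5  and  -- WAW r3
[4] i6&i7  and;and  -- dual
[5] i8&i9  sll;st  -- dual
[6] i10&i11  bne;sll  -- dual

CYCLES = 7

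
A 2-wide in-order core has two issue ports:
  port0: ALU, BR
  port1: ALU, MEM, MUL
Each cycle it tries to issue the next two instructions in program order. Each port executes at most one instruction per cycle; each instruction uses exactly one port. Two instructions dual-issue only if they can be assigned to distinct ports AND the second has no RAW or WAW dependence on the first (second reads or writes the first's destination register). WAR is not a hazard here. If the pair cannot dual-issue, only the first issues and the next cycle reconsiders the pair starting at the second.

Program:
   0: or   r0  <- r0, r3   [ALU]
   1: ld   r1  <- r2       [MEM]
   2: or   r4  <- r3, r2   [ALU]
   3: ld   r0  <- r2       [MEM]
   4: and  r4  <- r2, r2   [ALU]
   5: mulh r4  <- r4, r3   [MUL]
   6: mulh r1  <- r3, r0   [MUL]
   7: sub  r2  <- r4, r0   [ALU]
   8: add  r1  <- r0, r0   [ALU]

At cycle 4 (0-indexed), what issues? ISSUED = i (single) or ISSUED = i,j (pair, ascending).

  cy0 -> i0,i1 (or.ALU+ld.MEM) pair
  cy1 -> i2,i3 (or.ALU+ld.MEM) pair
  cy2 -> i4 (and.ALU) RAW+WAW r4
  cy3 -> i5 (mulh.MUL) no-port MUL/MUL
  cy4 -> i6,i7 (mulh.MUL+sub.ALU) pair
  cy5 -> i8 (add.ALU) tail

ISSUED = 6,7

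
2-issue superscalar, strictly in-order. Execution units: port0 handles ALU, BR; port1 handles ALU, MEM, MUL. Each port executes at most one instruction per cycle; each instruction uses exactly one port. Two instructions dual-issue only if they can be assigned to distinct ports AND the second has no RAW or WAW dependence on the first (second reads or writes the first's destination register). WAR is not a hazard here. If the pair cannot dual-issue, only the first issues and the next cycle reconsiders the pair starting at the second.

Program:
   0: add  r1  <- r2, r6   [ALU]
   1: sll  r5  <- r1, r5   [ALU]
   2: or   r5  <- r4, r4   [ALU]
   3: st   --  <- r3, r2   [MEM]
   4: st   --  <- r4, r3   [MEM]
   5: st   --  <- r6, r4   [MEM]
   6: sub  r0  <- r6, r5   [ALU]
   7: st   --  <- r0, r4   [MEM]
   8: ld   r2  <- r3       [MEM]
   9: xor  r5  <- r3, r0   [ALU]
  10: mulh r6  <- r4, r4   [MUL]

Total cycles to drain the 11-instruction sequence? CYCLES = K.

CYCLES = 8

0. add @i0  | RAW r1
1. sll @i1  | WAW r5
2. or+st @i2&i3  | pair
3. st @i4  | no-port MEM/MEM
4. st+sub @i5&i6  | pair
5. st @i7  | no-port MEM/MEM
6. ld+xor @i8&i9  | pair
7. mulh @i10  | tail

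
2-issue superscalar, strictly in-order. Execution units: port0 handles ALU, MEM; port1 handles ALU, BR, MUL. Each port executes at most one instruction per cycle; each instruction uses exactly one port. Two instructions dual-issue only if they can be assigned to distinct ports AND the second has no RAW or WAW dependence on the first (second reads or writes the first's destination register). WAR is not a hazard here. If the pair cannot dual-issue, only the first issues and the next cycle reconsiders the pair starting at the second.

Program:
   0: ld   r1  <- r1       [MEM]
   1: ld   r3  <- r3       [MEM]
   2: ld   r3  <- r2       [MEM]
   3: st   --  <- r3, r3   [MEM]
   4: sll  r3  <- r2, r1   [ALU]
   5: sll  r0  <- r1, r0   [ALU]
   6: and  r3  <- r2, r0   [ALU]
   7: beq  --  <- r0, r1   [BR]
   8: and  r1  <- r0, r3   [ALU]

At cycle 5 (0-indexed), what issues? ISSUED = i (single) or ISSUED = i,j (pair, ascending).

ISSUED = 6,7

c0: i0 ld.MEM  no-port MEM/MEM
c1: i1 ld.MEM  no-port MEM/MEM
c2: i2 ld.MEM  no-port MEM/MEM
c3: i3+i4 st.MEM sll.ALU  dual
c4: i5 sll.ALU  RAW r0
c5: i6+i7 and.ALU beq.BR  dual
c6: i8 and.ALU  tail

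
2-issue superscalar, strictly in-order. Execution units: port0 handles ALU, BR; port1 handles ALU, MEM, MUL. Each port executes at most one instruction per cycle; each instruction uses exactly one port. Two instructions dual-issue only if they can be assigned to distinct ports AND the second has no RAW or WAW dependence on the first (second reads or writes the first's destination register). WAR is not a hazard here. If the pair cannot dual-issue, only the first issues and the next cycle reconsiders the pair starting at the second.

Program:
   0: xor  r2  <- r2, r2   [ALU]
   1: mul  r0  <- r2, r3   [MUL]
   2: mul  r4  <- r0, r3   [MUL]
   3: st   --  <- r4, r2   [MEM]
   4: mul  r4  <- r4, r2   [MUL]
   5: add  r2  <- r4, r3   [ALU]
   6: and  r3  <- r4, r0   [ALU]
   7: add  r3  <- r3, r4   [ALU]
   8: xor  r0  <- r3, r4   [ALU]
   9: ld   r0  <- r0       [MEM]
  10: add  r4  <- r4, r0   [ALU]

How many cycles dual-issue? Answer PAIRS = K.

c0: i0 xor  RAW r2
c1: i1 mul  no-port MUL/MUL
c2: i2 mul  no-port MUL/MEM
c3: i3 st  no-port MEM/MUL
c4: i4 mul  RAW r4
c5: i5/i6 add+and  2-wide
c6: i7 add  RAW r3
c7: i8 xor  RAW+WAW r0
c8: i9 ld  RAW r0
c9: i10 add  tail

PAIRS = 1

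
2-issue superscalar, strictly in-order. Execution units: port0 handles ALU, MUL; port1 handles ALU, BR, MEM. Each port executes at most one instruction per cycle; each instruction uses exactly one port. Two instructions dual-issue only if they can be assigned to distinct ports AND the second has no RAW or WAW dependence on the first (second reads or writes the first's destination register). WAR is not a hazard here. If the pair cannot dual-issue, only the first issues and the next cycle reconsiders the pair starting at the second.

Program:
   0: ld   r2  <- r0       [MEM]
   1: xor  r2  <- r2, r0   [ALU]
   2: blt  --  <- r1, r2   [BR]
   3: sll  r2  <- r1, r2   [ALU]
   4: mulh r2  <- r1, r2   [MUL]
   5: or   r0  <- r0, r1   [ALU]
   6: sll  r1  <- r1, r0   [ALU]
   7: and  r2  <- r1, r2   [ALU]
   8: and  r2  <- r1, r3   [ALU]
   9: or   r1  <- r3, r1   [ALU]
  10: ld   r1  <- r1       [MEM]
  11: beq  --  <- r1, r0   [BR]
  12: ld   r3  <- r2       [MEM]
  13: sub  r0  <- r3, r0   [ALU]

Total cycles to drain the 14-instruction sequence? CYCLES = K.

CYCLES = 11

#0 head=0: ld.MEM i0 RAW+WAW r2
#1 head=1: xor.ALU i1 RAW r2
#2 head=2: blt.BR;sll.ALU i2+i3 dual
#3 head=4: mulh.MUL;or.ALU i4+i5 dual
#4 head=6: sll.ALU i6 RAW r1
#5 head=7: and.ALU i7 WAW r2
#6 head=8: and.ALU;or.ALU i8+i9 dual
#7 head=10: ld.MEM i10 no-port MEM/BR
#8 head=11: beq.BR i11 no-port BR/MEM
#9 head=12: ld.MEM i12 RAW r3
#10 head=13: sub.ALU i13 tail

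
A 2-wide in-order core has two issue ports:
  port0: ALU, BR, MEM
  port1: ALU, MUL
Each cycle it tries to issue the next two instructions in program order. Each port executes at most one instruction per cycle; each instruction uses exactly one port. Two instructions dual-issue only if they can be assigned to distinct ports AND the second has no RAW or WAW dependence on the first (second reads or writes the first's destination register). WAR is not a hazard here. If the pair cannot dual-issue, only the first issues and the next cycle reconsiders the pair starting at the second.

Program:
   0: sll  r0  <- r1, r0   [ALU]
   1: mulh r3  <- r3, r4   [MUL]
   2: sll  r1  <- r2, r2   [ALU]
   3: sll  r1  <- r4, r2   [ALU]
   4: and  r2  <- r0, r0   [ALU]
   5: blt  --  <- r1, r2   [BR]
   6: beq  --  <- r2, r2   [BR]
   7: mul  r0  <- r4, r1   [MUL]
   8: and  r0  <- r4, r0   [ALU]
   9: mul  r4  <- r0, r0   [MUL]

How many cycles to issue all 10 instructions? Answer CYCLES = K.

CYCLES = 7

  cy0 -> i0+i1 (sll+mulh) pair
  cy1 -> i2 (sll) WAW r1
  cy2 -> i3+i4 (sll+and) pair
  cy3 -> i5 (blt) no-port BR/BR
  cy4 -> i6+i7 (beq+mul) pair
  cy5 -> i8 (and) RAW r0
  cy6 -> i9 (mul) tail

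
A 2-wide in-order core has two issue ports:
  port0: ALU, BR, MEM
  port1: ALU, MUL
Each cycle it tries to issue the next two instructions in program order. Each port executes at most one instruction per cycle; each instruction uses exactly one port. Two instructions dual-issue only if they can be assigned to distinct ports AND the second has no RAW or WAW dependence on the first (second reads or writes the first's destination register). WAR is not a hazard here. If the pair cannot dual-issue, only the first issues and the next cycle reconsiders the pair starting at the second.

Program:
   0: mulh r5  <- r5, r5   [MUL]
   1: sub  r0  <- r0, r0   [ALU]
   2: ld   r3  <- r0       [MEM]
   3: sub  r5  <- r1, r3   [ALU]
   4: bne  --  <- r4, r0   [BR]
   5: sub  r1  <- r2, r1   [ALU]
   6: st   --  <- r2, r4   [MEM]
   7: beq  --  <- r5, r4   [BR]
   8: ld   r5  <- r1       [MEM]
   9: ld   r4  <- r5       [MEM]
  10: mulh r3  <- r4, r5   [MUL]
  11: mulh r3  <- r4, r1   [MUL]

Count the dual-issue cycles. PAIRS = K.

PAIRS = 3

#0 head=0: mulh sub i0+i1 pair
#1 head=2: ld i2 RAW r3
#2 head=3: sub bne i3+i4 pair
#3 head=5: sub st i5+i6 pair
#4 head=7: beq i7 no-port BR/MEM
#5 head=8: ld i8 no-port MEM/MEM
#6 head=9: ld i9 RAW r4
#7 head=10: mulh i10 no-port MUL/MUL
#8 head=11: mulh i11 tail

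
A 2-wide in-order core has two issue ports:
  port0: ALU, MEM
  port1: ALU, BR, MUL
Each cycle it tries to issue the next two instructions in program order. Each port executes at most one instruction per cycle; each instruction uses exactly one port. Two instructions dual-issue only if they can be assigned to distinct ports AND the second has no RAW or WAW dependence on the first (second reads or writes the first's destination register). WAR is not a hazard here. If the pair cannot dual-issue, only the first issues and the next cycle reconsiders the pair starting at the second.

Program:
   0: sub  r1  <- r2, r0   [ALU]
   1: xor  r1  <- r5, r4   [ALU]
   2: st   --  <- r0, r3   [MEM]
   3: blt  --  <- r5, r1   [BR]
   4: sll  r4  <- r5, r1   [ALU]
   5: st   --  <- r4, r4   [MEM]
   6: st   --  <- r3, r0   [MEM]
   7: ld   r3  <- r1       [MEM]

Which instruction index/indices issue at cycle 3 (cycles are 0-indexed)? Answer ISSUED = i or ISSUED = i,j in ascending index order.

0. sub.ALU @i0  | WAW r1
1. xor.ALU;st.MEM @i1,i2  | pair
2. blt.BR;sll.ALU @i3,i4  | pair
3. st.MEM @i5  | no-port MEM/MEM
4. st.MEM @i6  | no-port MEM/MEM
5. ld.MEM @i7  | tail

ISSUED = 5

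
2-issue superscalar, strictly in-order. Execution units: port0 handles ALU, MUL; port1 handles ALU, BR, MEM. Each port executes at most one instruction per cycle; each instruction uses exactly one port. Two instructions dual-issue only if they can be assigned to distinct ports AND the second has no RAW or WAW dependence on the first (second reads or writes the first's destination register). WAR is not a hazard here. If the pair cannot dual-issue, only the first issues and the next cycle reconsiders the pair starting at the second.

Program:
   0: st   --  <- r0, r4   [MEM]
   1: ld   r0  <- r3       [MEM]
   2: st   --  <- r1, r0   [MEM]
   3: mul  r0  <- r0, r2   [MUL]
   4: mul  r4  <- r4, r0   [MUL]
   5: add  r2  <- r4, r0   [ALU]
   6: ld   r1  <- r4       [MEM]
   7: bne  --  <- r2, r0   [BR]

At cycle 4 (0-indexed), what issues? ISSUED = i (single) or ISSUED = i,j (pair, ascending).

[0] i0  st.MEM  -- no-port MEM/MEM
[1] i1  ld.MEM  -- no-port MEM/MEM
[2] i2+i3  st.MEM/mul.MUL  -- 2-wide
[3] i4  mul.MUL  -- RAW r4
[4] i5+i6  add.ALU/ld.MEM  -- 2-wide
[5] i7  bne.BR  -- tail

ISSUED = 5,6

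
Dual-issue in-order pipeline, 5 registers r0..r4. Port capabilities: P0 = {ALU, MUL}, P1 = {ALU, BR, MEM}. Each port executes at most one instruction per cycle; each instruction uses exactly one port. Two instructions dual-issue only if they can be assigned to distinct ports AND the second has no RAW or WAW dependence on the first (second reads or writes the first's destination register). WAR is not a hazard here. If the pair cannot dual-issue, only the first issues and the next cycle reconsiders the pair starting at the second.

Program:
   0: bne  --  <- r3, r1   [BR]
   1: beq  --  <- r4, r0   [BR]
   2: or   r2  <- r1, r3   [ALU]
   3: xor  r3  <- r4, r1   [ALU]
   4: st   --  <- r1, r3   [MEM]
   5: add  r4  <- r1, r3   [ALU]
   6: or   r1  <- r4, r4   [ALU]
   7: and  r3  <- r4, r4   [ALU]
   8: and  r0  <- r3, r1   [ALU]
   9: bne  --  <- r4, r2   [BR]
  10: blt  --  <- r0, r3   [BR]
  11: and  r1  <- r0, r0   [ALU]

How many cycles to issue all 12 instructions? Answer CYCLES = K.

CYCLES = 7

c0: i0 bne  no-port BR/BR
c1: i1,i2 beq+or  dual
c2: i3 xor  RAW r3
c3: i4,i5 st+add  dual
c4: i6,i7 or+and  dual
c5: i8,i9 and+bne  dual
c6: i10,i11 blt+and  dual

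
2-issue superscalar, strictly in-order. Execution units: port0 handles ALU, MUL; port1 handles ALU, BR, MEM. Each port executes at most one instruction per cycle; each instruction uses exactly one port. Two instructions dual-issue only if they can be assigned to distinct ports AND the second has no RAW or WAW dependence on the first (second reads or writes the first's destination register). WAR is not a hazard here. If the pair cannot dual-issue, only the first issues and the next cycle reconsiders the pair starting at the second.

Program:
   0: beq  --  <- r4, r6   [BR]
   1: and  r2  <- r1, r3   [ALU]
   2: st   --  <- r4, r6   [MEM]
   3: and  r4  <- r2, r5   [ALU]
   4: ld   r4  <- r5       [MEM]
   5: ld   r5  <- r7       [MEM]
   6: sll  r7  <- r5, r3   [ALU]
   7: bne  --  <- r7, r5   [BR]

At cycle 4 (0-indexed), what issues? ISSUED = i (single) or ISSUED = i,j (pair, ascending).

c0: i0&i1 beq.BR and.ALU  2-wide
c1: i2&i3 st.MEM and.ALU  2-wide
c2: i4 ld.MEM  no-port MEM/MEM
c3: i5 ld.MEM  RAW r5
c4: i6 sll.ALU  RAW r7
c5: i7 bne.BR  tail

ISSUED = 6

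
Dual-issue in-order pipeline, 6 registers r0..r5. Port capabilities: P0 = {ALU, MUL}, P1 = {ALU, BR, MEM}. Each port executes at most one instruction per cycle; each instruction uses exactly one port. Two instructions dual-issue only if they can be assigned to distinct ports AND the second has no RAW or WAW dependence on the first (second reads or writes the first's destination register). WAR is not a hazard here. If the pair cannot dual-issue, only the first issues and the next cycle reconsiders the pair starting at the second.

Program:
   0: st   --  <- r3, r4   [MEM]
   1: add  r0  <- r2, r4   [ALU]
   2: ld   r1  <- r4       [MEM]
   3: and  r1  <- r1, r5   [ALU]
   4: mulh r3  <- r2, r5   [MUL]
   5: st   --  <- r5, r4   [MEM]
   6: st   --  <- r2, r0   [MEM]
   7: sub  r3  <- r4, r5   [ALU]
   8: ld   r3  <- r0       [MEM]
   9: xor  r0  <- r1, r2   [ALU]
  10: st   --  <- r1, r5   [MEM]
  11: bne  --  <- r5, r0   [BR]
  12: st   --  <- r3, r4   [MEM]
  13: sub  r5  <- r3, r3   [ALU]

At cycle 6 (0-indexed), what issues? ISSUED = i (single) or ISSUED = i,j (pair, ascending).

  cy0 -> i0/i1 (st;add) dual
  cy1 -> i2 (ld) RAW+WAW r1
  cy2 -> i3/i4 (and;mulh) dual
  cy3 -> i5 (st) no-port MEM/MEM
  cy4 -> i6/i7 (st;sub) dual
  cy5 -> i8/i9 (ld;xor) dual
  cy6 -> i10 (st) no-port MEM/BR
  cy7 -> i11 (bne) no-port BR/MEM
  cy8 -> i12/i13 (st;sub) dual

ISSUED = 10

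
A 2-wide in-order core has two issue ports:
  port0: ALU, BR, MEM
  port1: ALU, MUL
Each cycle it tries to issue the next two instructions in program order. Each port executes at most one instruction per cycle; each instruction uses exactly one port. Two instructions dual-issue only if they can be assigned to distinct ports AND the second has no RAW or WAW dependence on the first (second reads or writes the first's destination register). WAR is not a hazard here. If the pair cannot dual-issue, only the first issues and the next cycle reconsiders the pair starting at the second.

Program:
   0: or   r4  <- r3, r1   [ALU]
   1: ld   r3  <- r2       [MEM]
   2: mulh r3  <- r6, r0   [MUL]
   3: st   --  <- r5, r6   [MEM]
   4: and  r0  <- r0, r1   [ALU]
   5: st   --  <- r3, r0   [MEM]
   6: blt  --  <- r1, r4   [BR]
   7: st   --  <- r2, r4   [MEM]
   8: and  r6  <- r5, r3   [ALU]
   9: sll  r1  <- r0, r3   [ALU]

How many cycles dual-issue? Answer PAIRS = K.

PAIRS = 3

[0] i0&i1  or;ld  -- pair
[1] i2&i3  mulh;st  -- pair
[2] i4  and  -- RAW r0
[3] i5  st  -- no-port MEM/BR
[4] i6  blt  -- no-port BR/MEM
[5] i7&i8  st;and  -- pair
[6] i9  sll  -- tail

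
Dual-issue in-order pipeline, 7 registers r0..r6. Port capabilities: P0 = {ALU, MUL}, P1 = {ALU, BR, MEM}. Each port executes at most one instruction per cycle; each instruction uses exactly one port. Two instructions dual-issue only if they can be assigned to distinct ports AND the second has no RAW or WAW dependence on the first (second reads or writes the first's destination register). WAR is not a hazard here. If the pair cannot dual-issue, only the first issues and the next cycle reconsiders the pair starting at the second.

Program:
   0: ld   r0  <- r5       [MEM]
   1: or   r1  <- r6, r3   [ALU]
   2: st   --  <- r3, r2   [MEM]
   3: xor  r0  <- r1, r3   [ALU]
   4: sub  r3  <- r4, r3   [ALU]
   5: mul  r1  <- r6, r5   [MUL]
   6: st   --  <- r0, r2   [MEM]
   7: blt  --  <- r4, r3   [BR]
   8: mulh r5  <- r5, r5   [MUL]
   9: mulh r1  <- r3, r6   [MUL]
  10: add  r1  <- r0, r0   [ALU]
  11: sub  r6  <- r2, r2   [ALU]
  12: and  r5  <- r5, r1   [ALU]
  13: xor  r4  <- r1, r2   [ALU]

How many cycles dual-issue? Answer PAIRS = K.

PAIRS = 6

#0 head=0: ld+or i0+i1 dual
#1 head=2: st+xor i2+i3 dual
#2 head=4: sub+mul i4+i5 dual
#3 head=6: st i6 no-port MEM/BR
#4 head=7: blt+mulh i7+i8 dual
#5 head=9: mulh i9 WAW r1
#6 head=10: add+sub i10+i11 dual
#7 head=12: and+xor i12+i13 dual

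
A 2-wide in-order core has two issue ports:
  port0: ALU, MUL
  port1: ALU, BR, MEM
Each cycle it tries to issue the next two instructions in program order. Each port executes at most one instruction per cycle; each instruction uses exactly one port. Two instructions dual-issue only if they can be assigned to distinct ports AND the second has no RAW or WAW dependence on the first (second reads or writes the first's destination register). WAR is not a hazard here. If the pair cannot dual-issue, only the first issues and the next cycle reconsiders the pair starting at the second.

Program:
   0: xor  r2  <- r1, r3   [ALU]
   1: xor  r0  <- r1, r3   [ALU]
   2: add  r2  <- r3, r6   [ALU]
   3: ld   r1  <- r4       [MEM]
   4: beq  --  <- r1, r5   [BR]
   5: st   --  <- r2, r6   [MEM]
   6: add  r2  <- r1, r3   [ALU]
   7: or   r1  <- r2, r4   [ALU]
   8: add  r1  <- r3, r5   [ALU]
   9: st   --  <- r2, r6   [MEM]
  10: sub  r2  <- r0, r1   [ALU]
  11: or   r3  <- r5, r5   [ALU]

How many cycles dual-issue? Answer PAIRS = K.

c0: i0+i1 xor;xor  pair
c1: i2+i3 add;ld  pair
c2: i4 beq  no-port BR/MEM
c3: i5+i6 st;add  pair
c4: i7 or  WAW r1
c5: i8+i9 add;st  pair
c6: i10+i11 sub;or  pair

PAIRS = 5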